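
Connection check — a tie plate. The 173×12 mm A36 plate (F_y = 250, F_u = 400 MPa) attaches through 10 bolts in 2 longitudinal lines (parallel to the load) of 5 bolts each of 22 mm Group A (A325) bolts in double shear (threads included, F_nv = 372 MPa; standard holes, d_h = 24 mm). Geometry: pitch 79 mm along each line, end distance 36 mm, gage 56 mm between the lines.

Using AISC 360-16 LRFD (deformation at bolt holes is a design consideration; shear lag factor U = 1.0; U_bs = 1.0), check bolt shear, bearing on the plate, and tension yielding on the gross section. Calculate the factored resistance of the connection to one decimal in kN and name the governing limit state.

467.1 kN (gross-section yield governs)

Bolt shear: A_b = π(22)²/4 = 380.13 mm². φR_n = 0.75 × 372 × 380.13 × 10 × 2 = 2121.1 kN.
Bearing (12 mm plate, F_u = 400 MPa): end bolts L_c = 36 − 24/2 = 24, R_n = min(1.2×24×12×400, 2.4×22×12×400) = 138.24 kN/bolt; interior L_c = 79 − 24 = 55, R_n = 253.44 kN/bolt. φR_n = 0.75 × (2×138.24 + 8×253.44) = 1728.0 kN.
Tension yield (gross): A_g = 173×12 = 2076 mm². φR_n = 0.90 × 250 × 2076 = 467.1 kN.
Governing: min(2121.1, 1728.0, 467.1) = 467.1 kN → gross-section yield.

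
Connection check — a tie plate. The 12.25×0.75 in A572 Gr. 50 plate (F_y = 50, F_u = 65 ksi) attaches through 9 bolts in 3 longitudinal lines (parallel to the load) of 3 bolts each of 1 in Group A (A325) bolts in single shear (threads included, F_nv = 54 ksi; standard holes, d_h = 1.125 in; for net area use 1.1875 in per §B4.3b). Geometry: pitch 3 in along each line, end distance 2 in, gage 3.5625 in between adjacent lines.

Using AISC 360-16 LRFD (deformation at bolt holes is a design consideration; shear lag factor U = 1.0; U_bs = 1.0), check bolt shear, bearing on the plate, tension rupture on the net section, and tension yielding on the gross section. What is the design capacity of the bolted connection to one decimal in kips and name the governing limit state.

Bolt shear: A_b = π(1)²/4 = 0.7854 in². φR_n = 0.75 × 54 × 0.7854 × 9 × 1 = 286.3 kips.
Bearing (0.75 in plate, F_u = 65 ksi): end bolts L_c = 2 − 1.125/2 = 1.4375, R_n = min(1.2×1.4375×0.75×65, 2.4×1×0.75×65) = 84.094 kips/bolt; interior L_c = 3 − 1.125 = 1.875, R_n = 109.69 kips/bolt. φR_n = 0.75 × (3×84.094 + 6×109.69) = 682.8 kips.
Tension rupture (net): A_n = (12.25 − 3×1.1875)×0.75 = 6.5156 in² (U = 1.0, A_e = A_n). φR_n = 0.75 × 65 × 6.5156 = 317.6 kips.
Tension yield (gross): A_g = 12.25×0.75 = 9.1875 in². φR_n = 0.90 × 50 × 9.1875 = 413.4 kips.
Governing: min(286.3, 682.8, 317.6, 413.4) = 286.3 kips → bolt shear.

286.3 kips (bolt shear governs)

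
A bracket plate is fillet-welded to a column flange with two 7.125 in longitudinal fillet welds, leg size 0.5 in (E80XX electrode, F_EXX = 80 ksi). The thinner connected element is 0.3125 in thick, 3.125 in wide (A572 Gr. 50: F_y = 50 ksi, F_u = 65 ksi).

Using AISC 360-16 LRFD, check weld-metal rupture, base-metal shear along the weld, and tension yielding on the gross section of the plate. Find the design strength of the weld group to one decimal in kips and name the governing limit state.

Weld metal: throat = 0.707×0.5 = 0.3535 in, L = 2×7.125 = 14.25 in. φR_n = 0.75 × 0.6 × 80 × 0.3535 × 14.25 = 181.3 kips.
Base metal shear (0.3125 in plate): yield φR_n = 1.0×0.6×50×0.3125×14.25 = 133.6 kips; rupture φR_n = 0.75×0.6×65×0.3125×14.25 = 130.3 kips; take 130.3 kips (rupture).
Tension yield (gross): A_g = 3.125×0.3125 = 0.97656 in². φR_n = 0.90 × 50 × 0.97656 = 43.9 kips.
Governing: min(181.3, 130.3, 43.9) = 43.9 kips → gross-section yield.

43.9 kips (gross-section yield governs)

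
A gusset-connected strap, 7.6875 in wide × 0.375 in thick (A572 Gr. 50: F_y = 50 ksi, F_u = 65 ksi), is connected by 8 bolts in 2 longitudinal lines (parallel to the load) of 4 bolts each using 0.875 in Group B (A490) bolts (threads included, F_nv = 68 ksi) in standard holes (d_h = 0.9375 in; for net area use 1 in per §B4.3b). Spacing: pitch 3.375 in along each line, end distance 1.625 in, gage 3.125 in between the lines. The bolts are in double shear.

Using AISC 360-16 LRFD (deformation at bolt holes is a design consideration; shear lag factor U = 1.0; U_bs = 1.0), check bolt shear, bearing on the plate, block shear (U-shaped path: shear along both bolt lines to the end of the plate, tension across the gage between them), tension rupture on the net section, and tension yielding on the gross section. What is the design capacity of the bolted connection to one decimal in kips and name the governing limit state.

Bolt shear: A_b = π(0.875)²/4 = 0.60132 in². φR_n = 0.75 × 68 × 0.60132 × 8 × 2 = 490.7 kips.
Bearing (0.375 in plate, F_u = 65 ksi): end bolts L_c = 1.625 − 0.9375/2 = 1.15625, R_n = min(1.2×1.15625×0.375×65, 2.4×0.875×0.375×65) = 33.82 kips/bolt; interior L_c = 3.375 − 0.9375 = 2.4375, R_n = 51.188 kips/bolt. φR_n = 0.75 × (2×33.82 + 6×51.188) = 281.1 kips.
Block shear: shear path 2×[1.625+3×3.375] = 2×11.75 in, A_gv = 8.8125, A_nv = 2×(11.75 − 3.5×1)×0.375 = 6.1875 in²; tension across gage: (3.125 − 1×1)×0.375 = 0.79688 in². R_n = min(0.6×65×6.1875, 0.6×50×8.8125) + 1.0×65×0.79688 = min(241.31, 264.38) + 51.797 = 293.11 kips. φR_n = 0.75 × 293.11 = 219.8 kips.
Tension rupture (net): A_n = (7.6875 − 2×1)×0.375 = 2.1328 in² (U = 1.0, A_e = A_n). φR_n = 0.75 × 65 × 2.1328 = 104.0 kips.
Tension yield (gross): A_g = 7.6875×0.375 = 2.8828 in². φR_n = 0.90 × 50 × 2.8828 = 129.7 kips.
Governing: min(490.7, 281.1, 219.8, 104.0, 129.7) = 104.0 kips → net-section rupture.

104.0 kips (net-section rupture governs)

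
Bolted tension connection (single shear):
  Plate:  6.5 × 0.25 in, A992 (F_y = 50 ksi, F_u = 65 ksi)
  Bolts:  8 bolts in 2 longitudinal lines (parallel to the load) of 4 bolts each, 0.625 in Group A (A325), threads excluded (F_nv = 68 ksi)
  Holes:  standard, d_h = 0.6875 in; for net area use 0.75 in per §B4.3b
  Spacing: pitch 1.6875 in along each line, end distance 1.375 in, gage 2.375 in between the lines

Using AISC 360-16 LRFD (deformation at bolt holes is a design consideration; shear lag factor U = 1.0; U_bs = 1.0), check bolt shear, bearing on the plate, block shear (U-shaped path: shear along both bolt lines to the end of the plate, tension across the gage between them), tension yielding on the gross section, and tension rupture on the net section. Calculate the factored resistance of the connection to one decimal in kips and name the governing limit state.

Bolt shear: A_b = π(0.625)²/4 = 0.3068 in². φR_n = 0.75 × 68 × 0.3068 × 8 × 1 = 125.2 kips.
Bearing (0.25 in plate, F_u = 65 ksi): end bolts L_c = 1.375 − 0.6875/2 = 1.03125, R_n = min(1.2×1.03125×0.25×65, 2.4×0.625×0.25×65) = 20.109 kips/bolt; interior L_c = 1.6875 − 0.6875 = 1, R_n = 19.5 kips/bolt. φR_n = 0.75 × (2×20.109 + 6×19.5) = 117.9 kips.
Block shear: shear path 2×[1.375+3×1.6875] = 2×6.4375 in, A_gv = 3.2188, A_nv = 2×(6.4375 − 3.5×0.75)×0.25 = 1.9063 in²; tension across gage: (2.375 − 1×0.75)×0.25 = 0.40625 in². R_n = min(0.6×65×1.9063, 0.6×50×3.2188) + 1.0×65×0.40625 = min(74.346, 96.564) + 26.406 = 100.75 kips. φR_n = 0.75 × 100.75 = 75.6 kips.
Tension yield (gross): A_g = 6.5×0.25 = 1.625 in². φR_n = 0.90 × 50 × 1.625 = 73.1 kips.
Tension rupture (net): A_n = (6.5 − 2×0.75)×0.25 = 1.25 in² (U = 1.0, A_e = A_n). φR_n = 0.75 × 65 × 1.25 = 60.9 kips.
Governing: min(125.2, 117.9, 75.6, 73.1, 60.9) = 60.9 kips → net-section rupture.

60.9 kips (net-section rupture governs)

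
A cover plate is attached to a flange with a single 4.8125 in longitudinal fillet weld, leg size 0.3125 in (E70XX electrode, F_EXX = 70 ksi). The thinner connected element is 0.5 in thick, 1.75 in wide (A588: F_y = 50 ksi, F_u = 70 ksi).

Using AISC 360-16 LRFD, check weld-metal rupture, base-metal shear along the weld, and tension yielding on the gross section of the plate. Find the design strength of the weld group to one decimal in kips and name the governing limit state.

33.5 kips (weld metal governs)

Weld metal: throat = 0.707×0.3125 = 0.22094 in, L = 4.8125 in. φR_n = 0.75 × 0.6 × 70 × 0.22094 × 4.8125 = 33.5 kips.
Base metal shear (0.5 in plate): yield φR_n = 1.0×0.6×50×0.5×4.8125 = 72.2 kips; rupture φR_n = 0.75×0.6×70×0.5×4.8125 = 75.8 kips; take 72.2 kips (yield).
Tension yield (gross): A_g = 1.75×0.5 = 0.875 in². φR_n = 0.90 × 50 × 0.875 = 39.4 kips.
Governing: min(33.5, 72.2, 39.4) = 33.5 kips → weld metal.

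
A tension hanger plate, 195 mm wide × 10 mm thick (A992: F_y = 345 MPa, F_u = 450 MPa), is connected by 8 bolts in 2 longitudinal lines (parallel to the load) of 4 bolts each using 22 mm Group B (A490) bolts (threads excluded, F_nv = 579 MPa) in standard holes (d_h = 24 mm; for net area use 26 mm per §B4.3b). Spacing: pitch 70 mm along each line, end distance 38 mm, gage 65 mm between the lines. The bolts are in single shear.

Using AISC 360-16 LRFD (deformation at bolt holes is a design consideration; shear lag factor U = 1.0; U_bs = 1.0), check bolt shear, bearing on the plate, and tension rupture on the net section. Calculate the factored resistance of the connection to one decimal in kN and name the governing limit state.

Bolt shear: A_b = π(22)²/4 = 380.13 mm². φR_n = 0.75 × 579 × 380.13 × 8 × 1 = 1320.6 kN.
Bearing (10 mm plate, F_u = 450 MPa): end bolts L_c = 38 − 24/2 = 26, R_n = min(1.2×26×10×450, 2.4×22×10×450) = 140.4 kN/bolt; interior L_c = 70 − 24 = 46, R_n = 237.6 kN/bolt. φR_n = 0.75 × (2×140.4 + 6×237.6) = 1279.8 kN.
Tension rupture (net): A_n = (195 − 2×26)×10 = 1430 mm² (U = 1.0, A_e = A_n). φR_n = 0.75 × 450 × 1430 = 482.6 kN.
Governing: min(1320.6, 1279.8, 482.6) = 482.6 kN → net-section rupture.

482.6 kN (net-section rupture governs)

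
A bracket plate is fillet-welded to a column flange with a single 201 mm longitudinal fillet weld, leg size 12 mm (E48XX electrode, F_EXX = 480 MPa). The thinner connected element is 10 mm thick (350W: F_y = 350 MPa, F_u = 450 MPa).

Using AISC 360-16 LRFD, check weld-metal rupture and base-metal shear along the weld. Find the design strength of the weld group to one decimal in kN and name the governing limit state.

368.3 kN (weld metal governs)

Weld metal: throat = 0.707×12 = 8.484 mm, L = 201 mm. φR_n = 0.75 × 0.6 × 480 × 8.484 × 201 = 368.3 kN.
Base metal shear (10 mm plate): yield φR_n = 1.0×0.6×350×10×201 = 422.1 kN; rupture φR_n = 0.75×0.6×450×10×201 = 407.0 kN; take 407.0 kN (rupture).
Governing: min(368.3, 407.0) = 368.3 kN → weld metal.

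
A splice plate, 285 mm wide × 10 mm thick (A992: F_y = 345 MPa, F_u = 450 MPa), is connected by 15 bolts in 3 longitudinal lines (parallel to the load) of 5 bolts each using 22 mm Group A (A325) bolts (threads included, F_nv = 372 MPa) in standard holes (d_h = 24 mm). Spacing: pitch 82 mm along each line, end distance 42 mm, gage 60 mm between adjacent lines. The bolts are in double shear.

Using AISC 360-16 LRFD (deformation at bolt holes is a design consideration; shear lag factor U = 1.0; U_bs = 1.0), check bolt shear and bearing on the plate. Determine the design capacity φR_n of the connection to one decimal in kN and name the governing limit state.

2502.9 kN (bearing governs)

Bolt shear: A_b = π(22)²/4 = 380.13 mm². φR_n = 0.75 × 372 × 380.13 × 15 × 2 = 3181.7 kN.
Bearing (10 mm plate, F_u = 450 MPa): end bolts L_c = 42 − 24/2 = 30, R_n = min(1.2×30×10×450, 2.4×22×10×450) = 162 kN/bolt; interior L_c = 82 − 24 = 58, R_n = 237.6 kN/bolt. φR_n = 0.75 × (3×162 + 12×237.6) = 2502.9 kN.
Governing: min(3181.7, 2502.9) = 2502.9 kN → bearing.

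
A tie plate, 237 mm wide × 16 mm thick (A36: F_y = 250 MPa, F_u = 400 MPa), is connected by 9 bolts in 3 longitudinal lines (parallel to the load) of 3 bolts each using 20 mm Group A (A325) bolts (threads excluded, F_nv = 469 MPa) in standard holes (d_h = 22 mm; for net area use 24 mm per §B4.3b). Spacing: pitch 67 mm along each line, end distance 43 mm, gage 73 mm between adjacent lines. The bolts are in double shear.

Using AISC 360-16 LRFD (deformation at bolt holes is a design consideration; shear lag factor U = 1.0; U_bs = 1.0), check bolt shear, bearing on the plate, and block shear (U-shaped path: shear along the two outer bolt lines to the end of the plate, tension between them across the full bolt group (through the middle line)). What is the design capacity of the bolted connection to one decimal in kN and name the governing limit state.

Bolt shear: A_b = π(20)²/4 = 314.16 mm². φR_n = 0.75 × 469 × 314.16 × 9 × 2 = 1989.1 kN.
Bearing (16 mm plate, F_u = 400 MPa): end bolts L_c = 43 − 22/2 = 32, R_n = min(1.2×32×16×400, 2.4×20×16×400) = 245.76 kN/bolt; interior L_c = 67 − 22 = 45, R_n = 307.2 kN/bolt. φR_n = 0.75 × (3×245.76 + 6×307.2) = 1935.4 kN.
Block shear: shear path 2×[43+2×67] = 2×177 mm, A_gv = 5664, A_nv = 2×(177 − 2.5×24)×16 = 3744 mm²; tension across gage: (146 − 2×24)×16 = 1568 mm². R_n = min(0.6×400×3744, 0.6×250×5664) + 1.0×400×1568 = min(898.56, 849.6) + 627.2 = 1476.8 kN. φR_n = 0.75 × 1476.8 = 1107.6 kN.
Governing: min(1989.1, 1935.4, 1107.6) = 1107.6 kN → block shear.

1107.6 kN (block shear governs)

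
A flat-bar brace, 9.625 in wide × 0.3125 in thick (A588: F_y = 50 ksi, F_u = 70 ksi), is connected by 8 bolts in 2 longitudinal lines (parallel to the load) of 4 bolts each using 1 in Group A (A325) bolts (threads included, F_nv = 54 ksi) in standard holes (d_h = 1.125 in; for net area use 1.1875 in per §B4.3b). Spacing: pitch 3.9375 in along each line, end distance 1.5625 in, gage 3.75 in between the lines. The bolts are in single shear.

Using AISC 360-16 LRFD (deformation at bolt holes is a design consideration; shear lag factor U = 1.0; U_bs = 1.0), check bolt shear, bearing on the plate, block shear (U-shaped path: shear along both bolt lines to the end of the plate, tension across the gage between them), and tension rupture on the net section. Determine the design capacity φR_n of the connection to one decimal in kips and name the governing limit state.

118.9 kips (net-section rupture governs)

Bolt shear: A_b = π(1)²/4 = 0.7854 in². φR_n = 0.75 × 54 × 0.7854 × 8 × 1 = 254.5 kips.
Bearing (0.3125 in plate, F_u = 70 ksi): end bolts L_c = 1.5625 − 1.125/2 = 1, R_n = min(1.2×1×0.3125×70, 2.4×1×0.3125×70) = 26.25 kips/bolt; interior L_c = 3.9375 − 1.125 = 2.8125, R_n = 52.5 kips/bolt. φR_n = 0.75 × (2×26.25 + 6×52.5) = 275.6 kips.
Block shear: shear path 2×[1.5625+3×3.9375] = 2×13.375 in, A_gv = 8.3594, A_nv = 2×(13.375 − 3.5×1.1875)×0.3125 = 5.7617 in²; tension across gage: (3.75 − 1×1.1875)×0.3125 = 0.80078 in². R_n = min(0.6×70×5.7617, 0.6×50×8.3594) + 1.0×70×0.80078 = min(241.99, 250.78) + 56.055 = 298.05 kips. φR_n = 0.75 × 298.05 = 223.5 kips.
Tension rupture (net): A_n = (9.625 − 2×1.1875)×0.3125 = 2.2656 in² (U = 1.0, A_e = A_n). φR_n = 0.75 × 70 × 2.2656 = 118.9 kips.
Governing: min(254.5, 275.6, 223.5, 118.9) = 118.9 kips → net-section rupture.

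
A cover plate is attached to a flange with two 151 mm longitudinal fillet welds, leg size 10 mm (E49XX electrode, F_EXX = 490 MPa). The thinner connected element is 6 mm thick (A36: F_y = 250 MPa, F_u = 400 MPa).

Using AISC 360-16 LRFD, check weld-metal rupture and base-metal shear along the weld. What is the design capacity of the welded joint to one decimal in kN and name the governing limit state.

Weld metal: throat = 0.707×10 = 7.07 mm, L = 2×151 = 302 mm. φR_n = 0.75 × 0.6 × 490 × 7.07 × 302 = 470.8 kN.
Base metal shear (6 mm plate): yield φR_n = 1.0×0.6×250×6×302 = 271.8 kN; rupture φR_n = 0.75×0.6×400×6×302 = 326.2 kN; take 271.8 kN (yield).
Governing: min(470.8, 271.8) = 271.8 kN → base-metal shear.

271.8 kN (base-metal shear governs)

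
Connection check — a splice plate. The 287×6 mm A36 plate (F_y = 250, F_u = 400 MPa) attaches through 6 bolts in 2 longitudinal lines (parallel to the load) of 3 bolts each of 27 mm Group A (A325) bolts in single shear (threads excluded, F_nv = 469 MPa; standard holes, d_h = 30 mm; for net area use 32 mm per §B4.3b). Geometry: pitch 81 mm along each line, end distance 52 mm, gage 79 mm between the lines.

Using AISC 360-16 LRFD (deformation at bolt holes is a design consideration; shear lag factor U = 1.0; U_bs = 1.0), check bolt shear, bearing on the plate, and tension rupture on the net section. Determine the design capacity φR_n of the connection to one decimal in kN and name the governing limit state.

401.4 kN (net-section rupture governs)

Bolt shear: A_b = π(27)²/4 = 572.56 mm². φR_n = 0.75 × 469 × 572.56 × 6 × 1 = 1208.4 kN.
Bearing (6 mm plate, F_u = 400 MPa): end bolts L_c = 52 − 30/2 = 37, R_n = min(1.2×37×6×400, 2.4×27×6×400) = 106.56 kN/bolt; interior L_c = 81 − 30 = 51, R_n = 146.88 kN/bolt. φR_n = 0.75 × (2×106.56 + 4×146.88) = 600.5 kN.
Tension rupture (net): A_n = (287 − 2×32)×6 = 1338 mm² (U = 1.0, A_e = A_n). φR_n = 0.75 × 400 × 1338 = 401.4 kN.
Governing: min(1208.4, 600.5, 401.4) = 401.4 kN → net-section rupture.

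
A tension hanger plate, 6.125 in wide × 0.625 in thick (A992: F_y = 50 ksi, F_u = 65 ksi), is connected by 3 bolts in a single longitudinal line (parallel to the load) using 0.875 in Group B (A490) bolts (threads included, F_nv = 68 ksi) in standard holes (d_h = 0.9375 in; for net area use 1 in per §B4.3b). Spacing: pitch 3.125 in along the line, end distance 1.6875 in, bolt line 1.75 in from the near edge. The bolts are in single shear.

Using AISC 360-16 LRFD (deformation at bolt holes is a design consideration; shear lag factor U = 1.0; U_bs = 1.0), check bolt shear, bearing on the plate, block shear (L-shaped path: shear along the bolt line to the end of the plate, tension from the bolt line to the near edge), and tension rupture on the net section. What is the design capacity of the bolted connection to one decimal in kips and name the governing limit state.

Bolt shear: A_b = π(0.875)²/4 = 0.60132 in². φR_n = 0.75 × 68 × 0.60132 × 3 × 1 = 92.0 kips.
Bearing (0.625 in plate, F_u = 65 ksi): end bolts L_c = 1.6875 − 0.9375/2 = 1.21875, R_n = min(1.2×1.21875×0.625×65, 2.4×0.875×0.625×65) = 59.414 kips/bolt; interior L_c = 3.125 − 0.9375 = 2.1875, R_n = 85.313 kips/bolt. φR_n = 0.75 × (1×59.414 + 2×85.313) = 172.5 kips.
Block shear: shear path 1×[1.6875+2×3.125] = 1×7.9375 in, A_gv = 4.9609, A_nv = 1×(7.9375 − 2.5×1)×0.625 = 3.3984 in²; tension to near edge: (1.75 − 0.5×1)×0.625 = 0.78125 in². R_n = min(0.6×65×3.3984, 0.6×50×4.9609) + 1.0×65×0.78125 = min(132.54, 148.83) + 50.781 = 183.32 kips. φR_n = 0.75 × 183.32 = 137.5 kips.
Tension rupture (net): A_n = (6.125 − 1×1)×0.625 = 3.2031 in² (U = 1.0, A_e = A_n). φR_n = 0.75 × 65 × 3.2031 = 156.2 kips.
Governing: min(92.0, 172.5, 137.5, 156.2) = 92.0 kips → bolt shear.

92.0 kips (bolt shear governs)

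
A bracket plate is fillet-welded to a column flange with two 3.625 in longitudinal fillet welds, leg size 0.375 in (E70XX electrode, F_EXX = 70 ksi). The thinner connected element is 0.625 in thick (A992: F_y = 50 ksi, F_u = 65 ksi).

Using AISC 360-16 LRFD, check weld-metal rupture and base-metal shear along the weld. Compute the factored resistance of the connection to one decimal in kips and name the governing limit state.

60.5 kips (weld metal governs)

Weld metal: throat = 0.707×0.375 = 0.26513 in, L = 2×3.625 = 7.25 in. φR_n = 0.75 × 0.6 × 70 × 0.26513 × 7.25 = 60.5 kips.
Base metal shear (0.625 in plate): yield φR_n = 1.0×0.6×50×0.625×7.25 = 135.9 kips; rupture φR_n = 0.75×0.6×65×0.625×7.25 = 132.5 kips; take 132.5 kips (rupture).
Governing: min(60.5, 132.5) = 60.5 kips → weld metal.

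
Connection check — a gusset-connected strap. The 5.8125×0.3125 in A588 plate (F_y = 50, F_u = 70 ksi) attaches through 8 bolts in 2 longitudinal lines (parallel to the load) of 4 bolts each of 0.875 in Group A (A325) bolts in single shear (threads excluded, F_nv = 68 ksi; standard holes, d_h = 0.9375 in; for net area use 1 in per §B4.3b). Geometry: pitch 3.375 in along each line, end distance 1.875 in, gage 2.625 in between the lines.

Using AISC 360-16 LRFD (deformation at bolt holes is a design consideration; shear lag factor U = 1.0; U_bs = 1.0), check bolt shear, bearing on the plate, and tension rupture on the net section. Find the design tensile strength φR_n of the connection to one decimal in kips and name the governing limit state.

Bolt shear: A_b = π(0.875)²/4 = 0.60132 in². φR_n = 0.75 × 68 × 0.60132 × 8 × 1 = 245.3 kips.
Bearing (0.3125 in plate, F_u = 70 ksi): end bolts L_c = 1.875 − 0.9375/2 = 1.40625, R_n = min(1.2×1.40625×0.3125×70, 2.4×0.875×0.3125×70) = 36.914 kips/bolt; interior L_c = 3.375 − 0.9375 = 2.4375, R_n = 45.938 kips/bolt. φR_n = 0.75 × (2×36.914 + 6×45.938) = 262.1 kips.
Tension rupture (net): A_n = (5.8125 − 2×1)×0.3125 = 1.1914 in² (U = 1.0, A_e = A_n). φR_n = 0.75 × 70 × 1.1914 = 62.5 kips.
Governing: min(245.3, 262.1, 62.5) = 62.5 kips → net-section rupture.

62.5 kips (net-section rupture governs)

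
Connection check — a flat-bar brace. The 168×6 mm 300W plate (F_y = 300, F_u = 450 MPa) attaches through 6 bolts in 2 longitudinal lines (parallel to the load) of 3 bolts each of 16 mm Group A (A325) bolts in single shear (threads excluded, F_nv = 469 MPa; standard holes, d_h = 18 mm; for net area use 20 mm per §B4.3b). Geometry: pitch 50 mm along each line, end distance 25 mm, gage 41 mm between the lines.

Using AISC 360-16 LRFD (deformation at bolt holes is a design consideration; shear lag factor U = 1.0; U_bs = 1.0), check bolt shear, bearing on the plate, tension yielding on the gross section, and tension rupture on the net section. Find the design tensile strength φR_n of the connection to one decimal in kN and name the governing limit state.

Bolt shear: A_b = π(16)²/4 = 201.06 mm². φR_n = 0.75 × 469 × 201.06 × 6 × 1 = 424.3 kN.
Bearing (6 mm plate, F_u = 450 MPa): end bolts L_c = 25 − 18/2 = 16, R_n = min(1.2×16×6×450, 2.4×16×6×450) = 51.84 kN/bolt; interior L_c = 50 − 18 = 32, R_n = 103.68 kN/bolt. φR_n = 0.75 × (2×51.84 + 4×103.68) = 388.8 kN.
Tension yield (gross): A_g = 168×6 = 1008 mm². φR_n = 0.90 × 300 × 1008 = 272.2 kN.
Tension rupture (net): A_n = (168 − 2×20)×6 = 768 mm² (U = 1.0, A_e = A_n). φR_n = 0.75 × 450 × 768 = 259.2 kN.
Governing: min(424.3, 388.8, 272.2, 259.2) = 259.2 kN → net-section rupture.

259.2 kN (net-section rupture governs)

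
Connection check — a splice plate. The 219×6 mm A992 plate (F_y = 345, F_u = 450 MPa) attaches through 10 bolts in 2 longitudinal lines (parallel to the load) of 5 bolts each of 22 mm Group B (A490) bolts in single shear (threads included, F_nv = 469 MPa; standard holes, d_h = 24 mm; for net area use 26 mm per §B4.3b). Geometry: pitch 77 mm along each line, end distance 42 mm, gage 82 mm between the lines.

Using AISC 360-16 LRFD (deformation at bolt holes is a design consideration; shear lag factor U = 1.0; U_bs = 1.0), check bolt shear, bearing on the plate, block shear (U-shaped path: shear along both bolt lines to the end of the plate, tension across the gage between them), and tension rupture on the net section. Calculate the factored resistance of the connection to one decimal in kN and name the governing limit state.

338.2 kN (net-section rupture governs)

Bolt shear: A_b = π(22)²/4 = 380.13 mm². φR_n = 0.75 × 469 × 380.13 × 10 × 1 = 1337.1 kN.
Bearing (6 mm plate, F_u = 450 MPa): end bolts L_c = 42 − 24/2 = 30, R_n = min(1.2×30×6×450, 2.4×22×6×450) = 97.2 kN/bolt; interior L_c = 77 − 24 = 53, R_n = 142.56 kN/bolt. φR_n = 0.75 × (2×97.2 + 8×142.56) = 1001.2 kN.
Block shear: shear path 2×[42+4×77] = 2×350 mm, A_gv = 4200, A_nv = 2×(350 − 4.5×26)×6 = 2796 mm²; tension across gage: (82 − 1×26)×6 = 336 mm². R_n = min(0.6×450×2796, 0.6×345×4200) + 1.0×450×336 = min(754.92, 869.4) + 151.2 = 906.12 kN. φR_n = 0.75 × 906.12 = 679.6 kN.
Tension rupture (net): A_n = (219 − 2×26)×6 = 1002 mm² (U = 1.0, A_e = A_n). φR_n = 0.75 × 450 × 1002 = 338.2 kN.
Governing: min(1337.1, 1001.2, 679.6, 338.2) = 338.2 kN → net-section rupture.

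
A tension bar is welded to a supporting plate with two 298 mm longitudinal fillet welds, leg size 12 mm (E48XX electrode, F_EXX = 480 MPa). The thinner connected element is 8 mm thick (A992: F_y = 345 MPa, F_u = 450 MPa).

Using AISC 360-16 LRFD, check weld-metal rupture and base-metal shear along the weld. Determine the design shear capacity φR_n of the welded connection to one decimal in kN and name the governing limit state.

Weld metal: throat = 0.707×12 = 8.484 mm, L = 2×298 = 596 mm. φR_n = 0.75 × 0.6 × 480 × 8.484 × 596 = 1092.2 kN.
Base metal shear (8 mm plate): yield φR_n = 1.0×0.6×345×8×596 = 987.0 kN; rupture φR_n = 0.75×0.6×450×8×596 = 965.5 kN; take 965.5 kN (rupture).
Governing: min(1092.2, 965.5) = 965.5 kN → base-metal shear.

965.5 kN (base-metal shear governs)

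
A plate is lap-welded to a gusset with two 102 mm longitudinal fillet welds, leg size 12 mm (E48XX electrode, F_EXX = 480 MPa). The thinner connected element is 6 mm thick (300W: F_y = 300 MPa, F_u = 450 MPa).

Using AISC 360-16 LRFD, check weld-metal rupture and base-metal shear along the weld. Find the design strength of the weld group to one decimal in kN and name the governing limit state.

220.3 kN (base-metal shear governs)

Weld metal: throat = 0.707×12 = 8.484 mm, L = 2×102 = 204 mm. φR_n = 0.75 × 0.6 × 480 × 8.484 × 204 = 373.8 kN.
Base metal shear (6 mm plate): yield φR_n = 1.0×0.6×300×6×204 = 220.3 kN; rupture φR_n = 0.75×0.6×450×6×204 = 247.9 kN; take 220.3 kN (yield).
Governing: min(373.8, 220.3) = 220.3 kN → base-metal shear.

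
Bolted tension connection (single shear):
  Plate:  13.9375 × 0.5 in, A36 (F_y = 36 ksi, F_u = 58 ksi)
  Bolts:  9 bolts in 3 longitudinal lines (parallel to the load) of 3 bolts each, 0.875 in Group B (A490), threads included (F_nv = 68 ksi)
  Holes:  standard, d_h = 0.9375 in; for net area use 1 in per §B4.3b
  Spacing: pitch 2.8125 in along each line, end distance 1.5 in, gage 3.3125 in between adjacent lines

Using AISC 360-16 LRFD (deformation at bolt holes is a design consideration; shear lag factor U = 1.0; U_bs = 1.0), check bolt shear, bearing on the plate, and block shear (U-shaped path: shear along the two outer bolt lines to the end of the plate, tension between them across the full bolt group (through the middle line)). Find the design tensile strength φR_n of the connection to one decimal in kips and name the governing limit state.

Bolt shear: A_b = π(0.875)²/4 = 0.60132 in². φR_n = 0.75 × 68 × 0.60132 × 9 × 1 = 276.0 kips.
Bearing (0.5 in plate, F_u = 58 ksi): end bolts L_c = 1.5 − 0.9375/2 = 1.03125, R_n = min(1.2×1.03125×0.5×58, 2.4×0.875×0.5×58) = 35.888 kips/bolt; interior L_c = 2.8125 − 0.9375 = 1.875, R_n = 60.9 kips/bolt. φR_n = 0.75 × (3×35.888 + 6×60.9) = 354.8 kips.
Block shear: shear path 2×[1.5+2×2.8125] = 2×7.125 in, A_gv = 7.125, A_nv = 2×(7.125 − 2.5×1)×0.5 = 4.625 in²; tension across gage: (6.625 − 2×1)×0.5 = 2.3125 in². R_n = min(0.6×58×4.625, 0.6×36×7.125) + 1.0×58×2.3125 = min(160.95, 153.9) + 134.13 = 288.03 kips. φR_n = 0.75 × 288.03 = 216.0 kips.
Governing: min(276.0, 354.8, 216.0) = 216.0 kips → block shear.

216.0 kips (block shear governs)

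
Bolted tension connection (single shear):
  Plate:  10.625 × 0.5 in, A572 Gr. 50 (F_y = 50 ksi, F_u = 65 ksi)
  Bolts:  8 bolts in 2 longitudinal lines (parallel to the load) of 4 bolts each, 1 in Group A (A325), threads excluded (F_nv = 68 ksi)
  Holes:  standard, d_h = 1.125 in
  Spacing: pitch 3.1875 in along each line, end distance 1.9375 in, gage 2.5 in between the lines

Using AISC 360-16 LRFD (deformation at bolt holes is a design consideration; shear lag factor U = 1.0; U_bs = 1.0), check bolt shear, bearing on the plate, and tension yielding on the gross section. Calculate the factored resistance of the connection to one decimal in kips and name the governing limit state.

239.1 kips (gross-section yield governs)

Bolt shear: A_b = π(1)²/4 = 0.7854 in². φR_n = 0.75 × 68 × 0.7854 × 8 × 1 = 320.4 kips.
Bearing (0.5 in plate, F_u = 65 ksi): end bolts L_c = 1.9375 − 1.125/2 = 1.375, R_n = min(1.2×1.375×0.5×65, 2.4×1×0.5×65) = 53.625 kips/bolt; interior L_c = 3.1875 − 1.125 = 2.0625, R_n = 78 kips/bolt. φR_n = 0.75 × (2×53.625 + 6×78) = 431.4 kips.
Tension yield (gross): A_g = 10.625×0.5 = 5.3125 in². φR_n = 0.90 × 50 × 5.3125 = 239.1 kips.
Governing: min(320.4, 431.4, 239.1) = 239.1 kips → gross-section yield.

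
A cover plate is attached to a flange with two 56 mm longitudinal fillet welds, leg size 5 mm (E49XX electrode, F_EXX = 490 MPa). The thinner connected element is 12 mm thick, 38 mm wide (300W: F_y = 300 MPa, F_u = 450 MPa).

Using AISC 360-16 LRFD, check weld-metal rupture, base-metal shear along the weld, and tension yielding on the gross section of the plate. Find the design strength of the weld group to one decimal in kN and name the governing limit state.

87.3 kN (weld metal governs)

Weld metal: throat = 0.707×5 = 3.535 mm, L = 2×56 = 112 mm. φR_n = 0.75 × 0.6 × 490 × 3.535 × 112 = 87.3 kN.
Base metal shear (12 mm plate): yield φR_n = 1.0×0.6×300×12×112 = 241.9 kN; rupture φR_n = 0.75×0.6×450×12×112 = 272.2 kN; take 241.9 kN (yield).
Tension yield (gross): A_g = 38×12 = 456 mm². φR_n = 0.90 × 300 × 456 = 123.1 kN.
Governing: min(87.3, 241.9, 123.1) = 87.3 kN → weld metal.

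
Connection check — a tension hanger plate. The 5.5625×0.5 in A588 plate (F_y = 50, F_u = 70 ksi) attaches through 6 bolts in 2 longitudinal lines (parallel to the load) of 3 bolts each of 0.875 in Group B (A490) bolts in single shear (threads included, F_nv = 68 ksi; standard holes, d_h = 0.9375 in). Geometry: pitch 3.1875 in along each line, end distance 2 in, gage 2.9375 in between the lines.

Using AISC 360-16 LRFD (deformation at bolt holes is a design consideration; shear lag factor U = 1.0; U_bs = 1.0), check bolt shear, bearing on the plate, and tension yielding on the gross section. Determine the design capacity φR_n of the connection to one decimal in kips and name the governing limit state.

125.2 kips (gross-section yield governs)

Bolt shear: A_b = π(0.875)²/4 = 0.60132 in². φR_n = 0.75 × 68 × 0.60132 × 6 × 1 = 184.0 kips.
Bearing (0.5 in plate, F_u = 70 ksi): end bolts L_c = 2 − 0.9375/2 = 1.53125, R_n = min(1.2×1.53125×0.5×70, 2.4×0.875×0.5×70) = 64.313 kips/bolt; interior L_c = 3.1875 − 0.9375 = 2.25, R_n = 73.5 kips/bolt. φR_n = 0.75 × (2×64.313 + 4×73.5) = 317.0 kips.
Tension yield (gross): A_g = 5.5625×0.5 = 2.7813 in². φR_n = 0.90 × 50 × 2.7813 = 125.2 kips.
Governing: min(184.0, 317.0, 125.2) = 125.2 kips → gross-section yield.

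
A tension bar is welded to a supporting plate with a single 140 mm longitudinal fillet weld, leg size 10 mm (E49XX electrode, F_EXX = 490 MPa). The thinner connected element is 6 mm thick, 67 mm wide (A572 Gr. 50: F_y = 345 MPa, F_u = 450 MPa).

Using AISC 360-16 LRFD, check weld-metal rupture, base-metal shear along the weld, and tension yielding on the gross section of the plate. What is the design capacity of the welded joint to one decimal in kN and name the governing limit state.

124.8 kN (gross-section yield governs)

Weld metal: throat = 0.707×10 = 7.07 mm, L = 140 mm. φR_n = 0.75 × 0.6 × 490 × 7.07 × 140 = 218.3 kN.
Base metal shear (6 mm plate): yield φR_n = 1.0×0.6×345×6×140 = 173.9 kN; rupture φR_n = 0.75×0.6×450×6×140 = 170.1 kN; take 170.1 kN (rupture).
Tension yield (gross): A_g = 67×6 = 402 mm². φR_n = 0.90 × 345 × 402 = 124.8 kN.
Governing: min(218.3, 170.1, 124.8) = 124.8 kN → gross-section yield.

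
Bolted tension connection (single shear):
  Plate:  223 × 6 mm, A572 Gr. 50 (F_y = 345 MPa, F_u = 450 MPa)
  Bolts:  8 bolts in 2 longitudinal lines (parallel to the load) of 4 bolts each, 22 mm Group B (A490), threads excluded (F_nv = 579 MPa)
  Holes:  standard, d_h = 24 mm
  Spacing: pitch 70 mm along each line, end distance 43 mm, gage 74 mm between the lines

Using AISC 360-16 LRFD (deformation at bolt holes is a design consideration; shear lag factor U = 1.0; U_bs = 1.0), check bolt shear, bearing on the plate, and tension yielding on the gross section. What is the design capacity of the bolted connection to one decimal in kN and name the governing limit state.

Bolt shear: A_b = π(22)²/4 = 380.13 mm². φR_n = 0.75 × 579 × 380.13 × 8 × 1 = 1320.6 kN.
Bearing (6 mm plate, F_u = 450 MPa): end bolts L_c = 43 − 24/2 = 31, R_n = min(1.2×31×6×450, 2.4×22×6×450) = 100.44 kN/bolt; interior L_c = 70 − 24 = 46, R_n = 142.56 kN/bolt. φR_n = 0.75 × (2×100.44 + 6×142.56) = 792.2 kN.
Tension yield (gross): A_g = 223×6 = 1338 mm². φR_n = 0.90 × 345 × 1338 = 415.4 kN.
Governing: min(1320.6, 792.2, 415.4) = 415.4 kN → gross-section yield.

415.4 kN (gross-section yield governs)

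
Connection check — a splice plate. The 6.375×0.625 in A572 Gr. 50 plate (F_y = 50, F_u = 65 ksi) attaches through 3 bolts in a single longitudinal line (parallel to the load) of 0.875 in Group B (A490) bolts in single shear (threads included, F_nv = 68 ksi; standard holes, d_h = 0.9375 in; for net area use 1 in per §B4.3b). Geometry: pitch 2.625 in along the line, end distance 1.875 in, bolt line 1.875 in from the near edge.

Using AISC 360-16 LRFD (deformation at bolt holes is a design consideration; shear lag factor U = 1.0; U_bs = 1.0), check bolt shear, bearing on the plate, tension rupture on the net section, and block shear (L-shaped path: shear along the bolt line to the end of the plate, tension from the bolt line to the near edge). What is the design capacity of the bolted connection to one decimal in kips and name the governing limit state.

92.0 kips (bolt shear governs)

Bolt shear: A_b = π(0.875)²/4 = 0.60132 in². φR_n = 0.75 × 68 × 0.60132 × 3 × 1 = 92.0 kips.
Bearing (0.625 in plate, F_u = 65 ksi): end bolts L_c = 1.875 − 0.9375/2 = 1.40625, R_n = min(1.2×1.40625×0.625×65, 2.4×0.875×0.625×65) = 68.555 kips/bolt; interior L_c = 2.625 − 0.9375 = 1.6875, R_n = 82.266 kips/bolt. φR_n = 0.75 × (1×68.555 + 2×82.266) = 174.8 kips.
Tension rupture (net): A_n = (6.375 − 1×1)×0.625 = 3.3594 in² (U = 1.0, A_e = A_n). φR_n = 0.75 × 65 × 3.3594 = 163.8 kips.
Block shear: shear path 1×[1.875+2×2.625] = 1×7.125 in, A_gv = 4.4531, A_nv = 1×(7.125 − 2.5×1)×0.625 = 2.8906 in²; tension to near edge: (1.875 − 0.5×1)×0.625 = 0.85938 in². R_n = min(0.6×65×2.8906, 0.6×50×4.4531) + 1.0×65×0.85938 = min(112.73, 133.59) + 55.86 = 168.59 kips. φR_n = 0.75 × 168.59 = 126.4 kips.
Governing: min(92.0, 174.8, 163.8, 126.4) = 92.0 kips → bolt shear.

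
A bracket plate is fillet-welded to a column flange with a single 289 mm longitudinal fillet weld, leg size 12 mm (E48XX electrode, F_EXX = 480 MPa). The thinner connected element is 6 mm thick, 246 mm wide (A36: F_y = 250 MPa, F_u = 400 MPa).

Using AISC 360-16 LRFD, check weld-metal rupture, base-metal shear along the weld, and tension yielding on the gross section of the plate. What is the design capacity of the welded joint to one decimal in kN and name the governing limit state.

Weld metal: throat = 0.707×12 = 8.484 mm, L = 289 mm. φR_n = 0.75 × 0.6 × 480 × 8.484 × 289 = 529.6 kN.
Base metal shear (6 mm plate): yield φR_n = 1.0×0.6×250×6×289 = 260.1 kN; rupture φR_n = 0.75×0.6×400×6×289 = 312.1 kN; take 260.1 kN (yield).
Tension yield (gross): A_g = 246×6 = 1476 mm². φR_n = 0.90 × 250 × 1476 = 332.1 kN.
Governing: min(529.6, 260.1, 332.1) = 260.1 kN → base-metal shear.

260.1 kN (base-metal shear governs)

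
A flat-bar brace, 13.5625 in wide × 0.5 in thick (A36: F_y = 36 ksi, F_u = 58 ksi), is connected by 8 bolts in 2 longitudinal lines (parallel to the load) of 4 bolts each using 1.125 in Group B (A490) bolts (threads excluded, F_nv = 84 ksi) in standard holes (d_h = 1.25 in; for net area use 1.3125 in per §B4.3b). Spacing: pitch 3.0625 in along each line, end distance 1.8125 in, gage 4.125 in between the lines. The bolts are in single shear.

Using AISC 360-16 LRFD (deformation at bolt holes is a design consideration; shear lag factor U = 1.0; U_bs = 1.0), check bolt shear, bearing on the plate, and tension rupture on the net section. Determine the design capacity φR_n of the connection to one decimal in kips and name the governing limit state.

Bolt shear: A_b = π(1.125)²/4 = 0.99402 in². φR_n = 0.75 × 84 × 0.99402 × 8 × 1 = 501.0 kips.
Bearing (0.5 in plate, F_u = 58 ksi): end bolts L_c = 1.8125 − 1.25/2 = 1.1875, R_n = min(1.2×1.1875×0.5×58, 2.4×1.125×0.5×58) = 41.325 kips/bolt; interior L_c = 3.0625 − 1.25 = 1.8125, R_n = 63.075 kips/bolt. φR_n = 0.75 × (2×41.325 + 6×63.075) = 345.8 kips.
Tension rupture (net): A_n = (13.5625 − 2×1.3125)×0.5 = 5.4688 in² (U = 1.0, A_e = A_n). φR_n = 0.75 × 58 × 5.4688 = 237.9 kips.
Governing: min(501.0, 345.8, 237.9) = 237.9 kips → net-section rupture.

237.9 kips (net-section rupture governs)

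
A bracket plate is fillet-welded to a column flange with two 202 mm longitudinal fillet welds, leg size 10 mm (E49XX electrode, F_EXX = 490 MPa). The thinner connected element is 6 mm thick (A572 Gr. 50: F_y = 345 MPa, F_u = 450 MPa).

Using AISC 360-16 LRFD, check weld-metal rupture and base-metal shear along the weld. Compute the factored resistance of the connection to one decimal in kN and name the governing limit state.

490.9 kN (base-metal shear governs)

Weld metal: throat = 0.707×10 = 7.07 mm, L = 2×202 = 404 mm. φR_n = 0.75 × 0.6 × 490 × 7.07 × 404 = 629.8 kN.
Base metal shear (6 mm plate): yield φR_n = 1.0×0.6×345×6×404 = 501.8 kN; rupture φR_n = 0.75×0.6×450×6×404 = 490.9 kN; take 490.9 kN (rupture).
Governing: min(629.8, 490.9) = 490.9 kN → base-metal shear.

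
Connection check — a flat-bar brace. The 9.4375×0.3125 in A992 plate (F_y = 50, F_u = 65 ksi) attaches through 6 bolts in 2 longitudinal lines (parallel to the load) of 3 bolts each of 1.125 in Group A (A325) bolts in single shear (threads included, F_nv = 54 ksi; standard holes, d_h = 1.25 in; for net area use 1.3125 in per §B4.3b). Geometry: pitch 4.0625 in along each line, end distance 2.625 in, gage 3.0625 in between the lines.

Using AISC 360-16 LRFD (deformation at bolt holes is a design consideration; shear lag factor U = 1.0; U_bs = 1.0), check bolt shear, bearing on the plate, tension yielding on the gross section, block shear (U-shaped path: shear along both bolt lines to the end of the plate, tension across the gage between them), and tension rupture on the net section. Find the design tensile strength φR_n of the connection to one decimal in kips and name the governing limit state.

Bolt shear: A_b = π(1.125)²/4 = 0.99402 in². φR_n = 0.75 × 54 × 0.99402 × 6 × 1 = 241.5 kips.
Bearing (0.3125 in plate, F_u = 65 ksi): end bolts L_c = 2.625 − 1.25/2 = 2, R_n = min(1.2×2×0.3125×65, 2.4×1.125×0.3125×65) = 48.75 kips/bolt; interior L_c = 4.0625 − 1.25 = 2.8125, R_n = 54.844 kips/bolt. φR_n = 0.75 × (2×48.75 + 4×54.844) = 237.7 kips.
Tension yield (gross): A_g = 9.4375×0.3125 = 2.9492 in². φR_n = 0.90 × 50 × 2.9492 = 132.7 kips.
Block shear: shear path 2×[2.625+2×4.0625] = 2×10.75 in, A_gv = 6.7188, A_nv = 2×(10.75 − 2.5×1.3125)×0.3125 = 4.668 in²; tension across gage: (3.0625 − 1×1.3125)×0.3125 = 0.54688 in². R_n = min(0.6×65×4.668, 0.6×50×6.7188) + 1.0×65×0.54688 = min(182.05, 201.56) + 35.547 = 217.6 kips. φR_n = 0.75 × 217.6 = 163.2 kips.
Tension rupture (net): A_n = (9.4375 − 2×1.3125)×0.3125 = 2.1289 in² (U = 1.0, A_e = A_n). φR_n = 0.75 × 65 × 2.1289 = 103.8 kips.
Governing: min(241.5, 237.7, 132.7, 163.2, 103.8) = 103.8 kips → net-section rupture.

103.8 kips (net-section rupture governs)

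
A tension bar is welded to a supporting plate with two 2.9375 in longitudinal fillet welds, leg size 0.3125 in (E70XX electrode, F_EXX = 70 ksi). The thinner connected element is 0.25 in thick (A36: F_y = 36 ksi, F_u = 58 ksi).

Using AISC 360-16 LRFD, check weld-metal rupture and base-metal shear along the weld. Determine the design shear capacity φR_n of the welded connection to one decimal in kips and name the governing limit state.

31.7 kips (base-metal shear governs)

Weld metal: throat = 0.707×0.3125 = 0.22094 in, L = 2×2.9375 = 5.875 in. φR_n = 0.75 × 0.6 × 70 × 0.22094 × 5.875 = 40.9 kips.
Base metal shear (0.25 in plate): yield φR_n = 1.0×0.6×36×0.25×5.875 = 31.7 kips; rupture φR_n = 0.75×0.6×58×0.25×5.875 = 38.3 kips; take 31.7 kips (yield).
Governing: min(40.9, 31.7) = 31.7 kips → base-metal shear.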